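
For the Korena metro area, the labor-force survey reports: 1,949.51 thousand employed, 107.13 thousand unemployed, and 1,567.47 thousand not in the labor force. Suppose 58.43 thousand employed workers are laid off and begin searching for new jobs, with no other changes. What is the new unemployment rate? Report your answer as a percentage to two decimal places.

New unemployment rate ≈ 8.05%.

Initially, labor force = 1,949.51 + 107.13 = 2,056.64 thousand, so u = 107.13/2,056.64 = 5.21%.
After the change, employed falls and unemployed rises by 58.43; labor force unchanged → E = 1,891.08, U = 165.56, labor force = 2,056.64 thousand.
New unemployment rate = 165.56 / 2,056.64 = 8.05%.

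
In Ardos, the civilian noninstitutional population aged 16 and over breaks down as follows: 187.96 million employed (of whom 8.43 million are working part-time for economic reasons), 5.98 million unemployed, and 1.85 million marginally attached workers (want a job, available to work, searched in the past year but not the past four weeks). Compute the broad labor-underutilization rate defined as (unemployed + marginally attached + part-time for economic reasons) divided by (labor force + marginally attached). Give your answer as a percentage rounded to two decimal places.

Broad underutilization rate ≈ 8.30%.

Labor force = 187.96 + 5.98 = 193.94 million.
Numerator = 5.98 + 1.85 + 8.43 = 16.26 million.
Denominator = 193.94 + 1.85 = 195.79 million.
Broad rate = 16.26 / 195.79 = 8.30%.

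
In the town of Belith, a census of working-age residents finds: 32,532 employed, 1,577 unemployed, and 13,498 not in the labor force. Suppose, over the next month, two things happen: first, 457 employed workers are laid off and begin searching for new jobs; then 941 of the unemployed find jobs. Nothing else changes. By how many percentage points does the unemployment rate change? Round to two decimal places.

The unemployment rate changes by −1.42 percentage points.

Initially, labor force = 32,532 + 1,577 = 34,109, so u = 1,577/34,109 = 4.62%.
After the first change, employed falls and unemployed rises by 457; labor force unchanged → E = 32,075, U = 2,034, labor force = 34,109.
After the second change, unemployed falls and employed rises by 941; labor force unchanged → E = 33,016, U = 1,093, labor force = 34,109.
New unemployment rate = 1,093 / 34,109 = 3.20%.
Change = 3.20% − 4.62% = −1.42 percentage points.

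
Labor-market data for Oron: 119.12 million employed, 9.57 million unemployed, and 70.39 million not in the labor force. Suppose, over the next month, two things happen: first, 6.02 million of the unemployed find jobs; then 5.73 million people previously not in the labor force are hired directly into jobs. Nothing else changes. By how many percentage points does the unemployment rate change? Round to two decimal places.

Initially, labor force = 119.12 + 9.57 = 128.69 million, so u = 9.57/128.69 = 7.44%.
After the first change, unemployed falls and employed rises by 6.02; labor force unchanged → E = 125.14, U = 3.55, labor force = 128.69 million.
After the second change, employed and labor force both rise by 5.73; unemployed unchanged → E = 130.87, U = 3.55, labor force = 134.42 million.
New unemployment rate = 3.55 / 134.42 = 2.64%.
Change = 2.64% − 7.44% = −4.80 percentage points.

The unemployment rate changes by −4.80 percentage points.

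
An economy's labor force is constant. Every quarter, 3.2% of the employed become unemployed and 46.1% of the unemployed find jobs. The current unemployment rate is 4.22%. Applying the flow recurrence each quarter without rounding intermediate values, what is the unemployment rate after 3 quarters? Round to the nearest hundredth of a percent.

Unemployment rate after three quarters ≈ 6.19%.

With a fixed labor force, u_{t+1} = u_t + s·(1−u_t) − f·u_t = u_t·(1−s−f) + s.
Here 1−s−f = 0.507 and s = 0.032.
u_1 = 0.042200 × 0.507 + 0.032 = 0.053395.
u_2 = 0.053395 × 0.507 + 0.032 = 0.059071.
u_3 = 0.059071 × 0.507 + 0.032 = 0.061949.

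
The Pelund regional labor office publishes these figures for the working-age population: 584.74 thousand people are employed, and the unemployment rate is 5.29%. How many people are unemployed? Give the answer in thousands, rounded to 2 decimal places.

About 32.66 thousand are unemployed.

Let U be the number unemployed. The labor force is E + U, and U/(E+U) = 0.0529.
So U = 0.0529 × 584.74 / (1 − 0.0529) = 30.9327 / 0.9471 ≈ 32.66 thousand.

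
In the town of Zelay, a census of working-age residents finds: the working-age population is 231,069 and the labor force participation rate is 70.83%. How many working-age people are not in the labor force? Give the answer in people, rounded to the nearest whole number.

Share not in the labor force = 1 − 0.7083 = 0.2917.
Not in labor force = 0.2917 × 231,069 ≈ 67,403.

About 67,403 are not in the labor force.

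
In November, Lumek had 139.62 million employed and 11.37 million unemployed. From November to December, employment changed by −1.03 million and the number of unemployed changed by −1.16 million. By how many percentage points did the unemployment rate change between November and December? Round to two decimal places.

The unemployment rate changed by −0.67 percentage points.

November: labor force = 139.62 + 11.37 = 150.99; u = 11.37/150.99 = 7.53%.
December: labor force = 138.59 + 10.21 = 148.80; u = 10.21/148.80 = 6.86%.
Change = 6.86% − 7.53% = −0.67 pp.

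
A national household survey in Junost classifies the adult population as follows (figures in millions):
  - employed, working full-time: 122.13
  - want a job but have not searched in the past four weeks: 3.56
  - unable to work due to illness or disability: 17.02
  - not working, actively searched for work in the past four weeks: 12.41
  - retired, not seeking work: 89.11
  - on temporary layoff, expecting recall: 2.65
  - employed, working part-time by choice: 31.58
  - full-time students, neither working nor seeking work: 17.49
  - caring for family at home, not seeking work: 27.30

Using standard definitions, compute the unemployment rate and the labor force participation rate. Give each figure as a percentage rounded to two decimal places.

Employed = 122.13 + 31.58 = 153.71 million.
Unemployed = 12.41 + 2.65 = 15.06 million (jobless and actively searching, or on temporary layoff).
Labor force = 153.71 + 15.06 = 168.77 million.
Not in labor force = 3.56 + 17.02 + 89.11 + 17.49 + 27.30 = 154.48 million (those not working and not actively searching are outside the labor force — including those who want a job but have given up searching).
Civilian working-age population = 168.77 + 154.48 = 323.25 million.
Unemployment rate = 15.06 / 168.77 = 8.92%.
Labor force participation rate = 168.77 / 323.25 = 52.21%.

Unemployment rate ≈ 8.92%; labor force participation rate ≈ 52.21%.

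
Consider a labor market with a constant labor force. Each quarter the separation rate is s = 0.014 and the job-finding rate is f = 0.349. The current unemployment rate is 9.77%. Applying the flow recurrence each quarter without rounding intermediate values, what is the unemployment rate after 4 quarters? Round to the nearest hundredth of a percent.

With a fixed labor force, u_{t+1} = u_t + s·(1−u_t) − f·u_t = u_t·(1−s−f) + s.
Here 1−s−f = 0.637 and s = 0.014.
u_1 = 0.097700 × 0.637 + 0.014 = 0.076235.
u_2 = 0.076235 × 0.637 + 0.014 = 0.062562.
u_3 = 0.062562 × 0.637 + 0.014 = 0.053852.
u_4 = 0.053852 × 0.637 + 0.014 = 0.048304.

Unemployment rate after four quarters ≈ 4.83%.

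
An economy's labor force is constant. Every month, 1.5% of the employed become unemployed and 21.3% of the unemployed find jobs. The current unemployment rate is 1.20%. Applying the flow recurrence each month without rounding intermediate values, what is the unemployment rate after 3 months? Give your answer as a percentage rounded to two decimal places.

With a fixed labor force, u_{t+1} = u_t + s·(1−u_t) − f·u_t = u_t·(1−s−f) + s.
Here 1−s−f = 0.772 and s = 0.015.
u_1 = 0.012000 × 0.772 + 0.015 = 0.024264.
u_2 = 0.024264 × 0.772 + 0.015 = 0.033732.
u_3 = 0.033732 × 0.772 + 0.015 = 0.041041.

Unemployment rate after three months ≈ 4.10%.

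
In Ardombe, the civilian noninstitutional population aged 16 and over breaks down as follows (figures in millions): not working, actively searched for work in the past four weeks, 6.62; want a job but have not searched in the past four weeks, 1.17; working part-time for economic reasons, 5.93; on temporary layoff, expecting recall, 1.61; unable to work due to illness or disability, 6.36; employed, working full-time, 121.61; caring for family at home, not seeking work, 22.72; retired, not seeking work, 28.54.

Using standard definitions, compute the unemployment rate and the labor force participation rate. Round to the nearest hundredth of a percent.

Employed = 5.93 + 121.61 = 127.54 million (anyone who worked, including part-time for economic reasons, counts as employed).
Unemployed = 6.62 + 1.61 = 8.23 million (jobless and actively searching, or on temporary layoff).
Labor force = 127.54 + 8.23 = 135.77 million.
Not in labor force = 1.17 + 6.36 + 22.72 + 28.54 = 58.79 million (those not working and not actively searching are outside the labor force — including those who want a job but have given up searching).
Civilian working-age population = 135.77 + 58.79 = 194.56 million.
Unemployment rate = 8.23 / 135.77 = 6.06%.
Labor force participation rate = 135.77 / 194.56 = 69.78%.

Unemployment rate ≈ 6.06%; labor force participation rate ≈ 69.78%.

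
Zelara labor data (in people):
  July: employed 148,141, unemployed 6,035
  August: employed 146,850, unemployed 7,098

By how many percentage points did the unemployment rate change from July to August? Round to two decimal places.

The unemployment rate changed by +0.70 percentage points.

July: labor force = 148,141 + 6,035 = 154,176; u = 6,035/154,176 = 3.91%.
August: labor force = 146,850 + 7,098 = 153,948; u = 7,098/153,948 = 4.61%.
Change = 4.61% − 3.91% = +0.70 pp.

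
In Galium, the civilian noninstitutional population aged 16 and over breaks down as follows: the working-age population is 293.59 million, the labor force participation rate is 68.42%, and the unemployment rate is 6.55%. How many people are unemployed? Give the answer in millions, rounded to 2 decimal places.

About 13.16 million are unemployed.

Labor force = 0.6842 × 293.59 = 200.87 million.
Unemployed = 0.0655 × 200.87 ≈ 13.16 million.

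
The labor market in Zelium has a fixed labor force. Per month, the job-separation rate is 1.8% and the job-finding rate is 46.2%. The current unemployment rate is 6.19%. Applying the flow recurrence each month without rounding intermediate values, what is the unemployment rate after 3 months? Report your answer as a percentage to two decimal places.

Unemployment rate after three months ≈ 4.09%.

With a fixed labor force, u_{t+1} = u_t + s·(1−u_t) − f·u_t = u_t·(1−s−f) + s.
Here 1−s−f = 0.520 and s = 0.018.
u_1 = 0.061900 × 0.520 + 0.018 = 0.050188.
u_2 = 0.050188 × 0.520 + 0.018 = 0.044098.
u_3 = 0.044098 × 0.520 + 0.018 = 0.040931.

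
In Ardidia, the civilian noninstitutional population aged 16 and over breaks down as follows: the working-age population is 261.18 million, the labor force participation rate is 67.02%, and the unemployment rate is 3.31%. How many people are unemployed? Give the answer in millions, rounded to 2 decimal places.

Labor force = 0.6702 × 261.18 = 175.04 million.
Unemployed = 0.0331 × 175.04 ≈ 5.79 million.

About 5.79 million are unemployed.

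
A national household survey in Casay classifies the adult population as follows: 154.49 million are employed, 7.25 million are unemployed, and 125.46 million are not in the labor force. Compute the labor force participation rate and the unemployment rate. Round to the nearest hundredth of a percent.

Labor force participation rate ≈ 56.32%; unemployment rate ≈ 4.48%.

Labor force = employed + unemployed = 154.49 + 7.25 = 161.74 million.
Working-age population = 161.74 + 125.46 = 287.20 million.
Unemployment rate = 7.25 / 161.74 = 4.48%.
Labor force participation rate = 161.74 / 287.20 = 56.32%.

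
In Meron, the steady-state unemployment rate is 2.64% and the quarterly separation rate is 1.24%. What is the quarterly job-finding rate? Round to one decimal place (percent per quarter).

From u* = s/(s+f): f = s·(1−u)/u.
f = 1.24 × (1 − 0.0264) / 0.0264 = 1.2073 / 0.0264 ≈ 45.7% per quarter.

Job-finding rate ≈ 45.7% per quarter.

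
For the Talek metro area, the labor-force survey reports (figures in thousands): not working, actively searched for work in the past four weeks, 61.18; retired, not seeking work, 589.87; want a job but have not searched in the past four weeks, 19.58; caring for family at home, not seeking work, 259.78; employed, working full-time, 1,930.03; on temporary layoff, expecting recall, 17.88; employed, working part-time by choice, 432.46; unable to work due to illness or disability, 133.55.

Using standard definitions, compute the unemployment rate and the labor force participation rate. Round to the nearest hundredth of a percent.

Unemployment rate ≈ 3.24%; labor force participation rate ≈ 70.89%.

Employed = 1,930.03 + 432.46 = 2,362.49 thousand.
Unemployed = 61.18 + 17.88 = 79.06 thousand (jobless and actively searching, or on temporary layoff).
Labor force = 2,362.49 + 79.06 = 2,441.55 thousand.
Not in labor force = 589.87 + 19.58 + 259.78 + 133.55 = 1,002.78 thousand (those not working and not actively searching are outside the labor force — including those who want a job but have given up searching).
Civilian working-age population = 2,441.55 + 1,002.78 = 3,444.33 thousand.
Unemployment rate = 79.06 / 2,441.55 = 3.24%.
Labor force participation rate = 2,441.55 / 3,444.33 = 70.89%.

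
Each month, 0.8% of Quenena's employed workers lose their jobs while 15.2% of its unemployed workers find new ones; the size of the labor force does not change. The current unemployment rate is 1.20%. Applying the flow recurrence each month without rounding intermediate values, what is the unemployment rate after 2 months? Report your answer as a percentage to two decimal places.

Unemployment rate after two months ≈ 2.32%.

With a fixed labor force, u_{t+1} = u_t + s·(1−u_t) − f·u_t = u_t·(1−s−f) + s.
Here 1−s−f = 0.840 and s = 0.008.
u_1 = 0.012000 × 0.840 + 0.008 = 0.018080.
u_2 = 0.018080 × 0.840 + 0.008 = 0.023187.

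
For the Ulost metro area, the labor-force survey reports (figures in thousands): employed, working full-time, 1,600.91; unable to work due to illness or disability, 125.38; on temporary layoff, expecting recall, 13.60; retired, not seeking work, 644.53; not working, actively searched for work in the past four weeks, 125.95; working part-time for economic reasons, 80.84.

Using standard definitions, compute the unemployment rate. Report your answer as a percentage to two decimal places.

Unemployment rate ≈ 7.66%.

Employed = 1,600.91 + 80.84 = 1,681.75 thousand (anyone who worked, including part-time for economic reasons, counts as employed).
Unemployed = 13.60 + 125.95 = 139.55 thousand (jobless and actively searching, or on temporary layoff).
Labor force = 1,681.75 + 139.55 = 1,821.30 thousand.
Unemployment rate = 139.55 / 1,821.30 = 7.66%.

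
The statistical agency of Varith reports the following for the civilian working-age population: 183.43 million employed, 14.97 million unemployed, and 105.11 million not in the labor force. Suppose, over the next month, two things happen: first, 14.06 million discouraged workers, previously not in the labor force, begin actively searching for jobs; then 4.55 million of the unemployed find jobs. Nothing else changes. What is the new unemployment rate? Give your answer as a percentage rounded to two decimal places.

Initially, labor force = 183.43 + 14.97 = 198.40 million, so u = 14.97/198.40 = 7.55%.
After the first change, unemployed and labor force both rise by 14.06 → E = 183.43, U = 29.03, labor force = 212.46 million.
After the second change, unemployed falls and employed rises by 4.55; labor force unchanged → E = 187.98, U = 24.48, labor force = 212.46 million.
New unemployment rate = 24.48 / 212.46 = 11.52%.

New unemployment rate ≈ 11.52%.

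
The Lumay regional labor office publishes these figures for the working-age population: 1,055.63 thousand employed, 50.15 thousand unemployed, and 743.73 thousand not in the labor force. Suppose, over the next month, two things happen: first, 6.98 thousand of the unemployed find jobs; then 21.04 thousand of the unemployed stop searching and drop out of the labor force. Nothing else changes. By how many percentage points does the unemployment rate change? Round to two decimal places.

The unemployment rate changes by −2.50 percentage points.

Initially, labor force = 1,055.63 + 50.15 = 1,105.78 thousand, so u = 50.15/1,105.78 = 4.54%.
After the first change, unemployed falls and employed rises by 6.98; labor force unchanged → E = 1,062.61, U = 43.17, labor force = 1,105.78 thousand.
After the second change, unemployed and labor force both fall by 21.04 → E = 1,062.61, U = 22.13, labor force = 1,084.74 thousand.
New unemployment rate = 22.13 / 1,084.74 = 2.04%.
Change = 2.04% − 4.54% = −2.50 percentage points.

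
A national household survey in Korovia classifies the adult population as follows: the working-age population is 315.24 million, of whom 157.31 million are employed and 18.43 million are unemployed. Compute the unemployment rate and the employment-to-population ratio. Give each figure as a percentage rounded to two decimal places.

Unemployment rate ≈ 10.49%; employment-population ratio ≈ 49.90%.

Labor force = employed + unemployed = 157.31 + 18.43 = 175.74 million.
Unemployment rate = 18.43 / 175.74 = 10.49%.
Employment-population ratio = 157.31 / 315.24 = 49.90%.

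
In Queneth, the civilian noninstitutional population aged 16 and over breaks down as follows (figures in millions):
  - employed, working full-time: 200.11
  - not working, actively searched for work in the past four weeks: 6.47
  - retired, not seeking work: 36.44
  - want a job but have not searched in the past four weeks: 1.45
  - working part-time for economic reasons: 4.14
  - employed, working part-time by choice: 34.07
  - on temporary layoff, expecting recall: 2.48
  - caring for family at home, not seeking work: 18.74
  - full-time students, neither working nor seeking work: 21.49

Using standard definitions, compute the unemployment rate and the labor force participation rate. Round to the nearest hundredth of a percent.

Employed = 200.11 + 4.14 + 34.07 = 238.32 million (anyone who worked, including part-time for economic reasons, counts as employed).
Unemployed = 6.47 + 2.48 = 8.95 million (jobless and actively searching, or on temporary layoff).
Labor force = 238.32 + 8.95 = 247.27 million.
Not in labor force = 36.44 + 1.45 + 18.74 + 21.49 = 78.12 million (those not working and not actively searching are outside the labor force — including those who want a job but have given up searching).
Civilian working-age population = 247.27 + 78.12 = 325.39 million.
Unemployment rate = 8.95 / 247.27 = 3.62%.
Labor force participation rate = 247.27 / 325.39 = 75.99%.

Unemployment rate ≈ 3.62%; labor force participation rate ≈ 75.99%.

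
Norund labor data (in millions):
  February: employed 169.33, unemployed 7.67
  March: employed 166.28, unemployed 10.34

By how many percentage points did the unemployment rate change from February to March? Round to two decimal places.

February: labor force = 169.33 + 7.67 = 177.00; u = 7.67/177.00 = 4.33%.
March: labor force = 166.28 + 10.34 = 176.62; u = 10.34/176.62 = 5.85%.
Change = 5.85% − 4.33% = +1.52 pp.

The unemployment rate changed by +1.52 percentage points.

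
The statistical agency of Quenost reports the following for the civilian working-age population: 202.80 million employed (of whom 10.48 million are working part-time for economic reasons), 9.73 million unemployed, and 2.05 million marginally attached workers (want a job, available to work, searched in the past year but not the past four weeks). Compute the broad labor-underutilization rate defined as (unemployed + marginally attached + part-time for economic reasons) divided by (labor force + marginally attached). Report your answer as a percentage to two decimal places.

Labor force = 202.80 + 9.73 = 212.53 million.
Numerator = 9.73 + 2.05 + 10.48 = 22.26 million.
Denominator = 212.53 + 2.05 = 214.58 million.
Broad rate = 22.26 / 214.58 = 10.37%.

Broad underutilization rate ≈ 10.37%.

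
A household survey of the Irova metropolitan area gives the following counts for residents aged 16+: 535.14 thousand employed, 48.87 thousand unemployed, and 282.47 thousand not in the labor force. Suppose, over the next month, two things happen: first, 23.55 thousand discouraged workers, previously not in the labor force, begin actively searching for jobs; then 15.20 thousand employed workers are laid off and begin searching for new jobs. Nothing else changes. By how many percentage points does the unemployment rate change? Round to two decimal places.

Initially, labor force = 535.14 + 48.87 = 584.01 thousand, so u = 48.87/584.01 = 8.37%.
After the first change, unemployed and labor force both rise by 23.55 → E = 535.14, U = 72.42, labor force = 607.56 thousand.
After the second change, employed falls and unemployed rises by 15.20; labor force unchanged → E = 519.94, U = 87.62, labor force = 607.56 thousand.
New unemployment rate = 87.62 / 607.56 = 14.42%.
Change = 14.42% − 8.37% = +6.05 percentage points.

The unemployment rate changes by +6.05 percentage points.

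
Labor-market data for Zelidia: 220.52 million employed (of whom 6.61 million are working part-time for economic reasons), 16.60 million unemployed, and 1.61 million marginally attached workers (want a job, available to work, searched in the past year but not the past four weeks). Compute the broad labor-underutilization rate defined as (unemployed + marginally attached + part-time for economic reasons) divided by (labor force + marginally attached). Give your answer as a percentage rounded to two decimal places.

Broad underutilization rate ≈ 10.40%.

Labor force = 220.52 + 16.60 = 237.12 million.
Numerator = 16.60 + 1.61 + 6.61 = 24.82 million.
Denominator = 237.12 + 1.61 = 238.73 million.
Broad rate = 24.82 / 238.73 = 10.40%.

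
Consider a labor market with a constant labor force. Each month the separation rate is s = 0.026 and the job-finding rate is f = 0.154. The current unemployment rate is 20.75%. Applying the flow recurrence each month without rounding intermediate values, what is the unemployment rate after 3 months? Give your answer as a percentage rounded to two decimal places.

Unemployment rate after three months ≈ 17.92%.

With a fixed labor force, u_{t+1} = u_t + s·(1−u_t) − f·u_t = u_t·(1−s−f) + s.
Here 1−s−f = 0.820 and s = 0.026.
u_1 = 0.207500 × 0.820 + 0.026 = 0.196150.
u_2 = 0.196150 × 0.820 + 0.026 = 0.186843.
u_3 = 0.186843 × 0.820 + 0.026 = 0.179211.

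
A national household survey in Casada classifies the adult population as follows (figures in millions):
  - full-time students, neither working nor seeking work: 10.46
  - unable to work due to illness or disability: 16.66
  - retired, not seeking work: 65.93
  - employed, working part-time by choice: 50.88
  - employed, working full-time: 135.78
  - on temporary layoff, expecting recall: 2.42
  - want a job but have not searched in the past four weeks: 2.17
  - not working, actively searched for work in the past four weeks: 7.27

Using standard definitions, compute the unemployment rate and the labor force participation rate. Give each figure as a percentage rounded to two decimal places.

Employed = 50.88 + 135.78 = 186.66 million.
Unemployed = 2.42 + 7.27 = 9.69 million (jobless and actively searching, or on temporary layoff).
Labor force = 186.66 + 9.69 = 196.35 million.
Not in labor force = 10.46 + 16.66 + 65.93 + 2.17 = 95.22 million (those not working and not actively searching are outside the labor force — including those who want a job but have given up searching).
Civilian working-age population = 196.35 + 95.22 = 291.57 million.
Unemployment rate = 9.69 / 196.35 = 4.94%.
Labor force participation rate = 196.35 / 291.57 = 67.34%.

Unemployment rate ≈ 4.94%; labor force participation rate ≈ 67.34%.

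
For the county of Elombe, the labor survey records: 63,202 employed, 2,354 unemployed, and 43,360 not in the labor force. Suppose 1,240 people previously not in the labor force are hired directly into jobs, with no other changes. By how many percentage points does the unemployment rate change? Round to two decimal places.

Initially, labor force = 63,202 + 2,354 = 65,556, so u = 2,354/65,556 = 3.59%.
After the change, employed and labor force both rise by 1,240; unemployed unchanged → E = 64,442, U = 2,354, labor force = 66,796.
New unemployment rate = 2,354 / 66,796 = 3.52%.
Change = 3.52% − 3.59% = −0.07 percentage points.

The unemployment rate changes by −0.07 percentage points.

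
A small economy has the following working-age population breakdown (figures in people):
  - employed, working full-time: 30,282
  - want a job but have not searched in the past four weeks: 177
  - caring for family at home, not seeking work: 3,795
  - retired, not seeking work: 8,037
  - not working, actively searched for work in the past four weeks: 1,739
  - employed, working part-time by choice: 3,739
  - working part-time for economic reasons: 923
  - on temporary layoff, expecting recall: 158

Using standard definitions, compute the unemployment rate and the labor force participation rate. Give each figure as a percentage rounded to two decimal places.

Unemployment rate ≈ 5.15%; labor force participation rate ≈ 75.42%.

Employed = 30,282 + 3,739 + 923 = 34,944 (anyone who worked, including part-time for economic reasons, counts as employed).
Unemployed = 1,739 + 158 = 1,897 (jobless and actively searching, or on temporary layoff).
Labor force = 34,944 + 1,897 = 36,841.
Not in labor force = 177 + 3,795 + 8,037 = 12,009 (those not working and not actively searching are outside the labor force — including those who want a job but have given up searching).
Civilian working-age population = 36,841 + 12,009 = 48,850.
Unemployment rate = 1,897 / 36,841 = 5.15%.
Labor force participation rate = 36,841 / 48,850 = 75.42%.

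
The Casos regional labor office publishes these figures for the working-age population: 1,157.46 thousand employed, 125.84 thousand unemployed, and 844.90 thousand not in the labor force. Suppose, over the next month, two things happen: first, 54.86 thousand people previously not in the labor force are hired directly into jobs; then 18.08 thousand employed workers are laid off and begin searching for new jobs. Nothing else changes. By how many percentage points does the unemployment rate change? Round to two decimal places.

Initially, labor force = 1,157.46 + 125.84 = 1,283.30 thousand, so u = 125.84/1,283.30 = 9.81%.
After the first change, employed and labor force both rise by 54.86; unemployed unchanged → E = 1,212.32, U = 125.84, labor force = 1,338.16 thousand.
After the second change, employed falls and unemployed rises by 18.08; labor force unchanged → E = 1,194.24, U = 143.92, labor force = 1,338.16 thousand.
New unemployment rate = 143.92 / 1,338.16 = 10.76%.
Change = 10.76% − 9.81% = +0.95 percentage points.

The unemployment rate changes by +0.95 percentage points.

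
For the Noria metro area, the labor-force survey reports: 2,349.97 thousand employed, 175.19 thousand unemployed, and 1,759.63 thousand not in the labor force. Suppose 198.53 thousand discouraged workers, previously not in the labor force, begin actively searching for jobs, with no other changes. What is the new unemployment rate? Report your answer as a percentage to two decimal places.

New unemployment rate ≈ 13.72%.

Initially, labor force = 2,349.97 + 175.19 = 2,525.16 thousand, so u = 175.19/2,525.16 = 6.94%.
After the change, unemployed and labor force both rise by 198.53 → E = 2,349.97, U = 373.72, labor force = 2,723.69 thousand.
New unemployment rate = 373.72 / 2,723.69 = 13.72%.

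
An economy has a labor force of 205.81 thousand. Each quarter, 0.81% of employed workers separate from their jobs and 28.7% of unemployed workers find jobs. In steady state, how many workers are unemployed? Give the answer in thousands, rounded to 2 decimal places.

Steady-state unemployment rate u* = s/(s+f) = 0.81/(0.81+28.7) = 0.027448.
Unemployed = u* × labor force = 0.027448 × 205.81 ≈ 5.65 thousand.

About 5.65 thousand are unemployed in steady state.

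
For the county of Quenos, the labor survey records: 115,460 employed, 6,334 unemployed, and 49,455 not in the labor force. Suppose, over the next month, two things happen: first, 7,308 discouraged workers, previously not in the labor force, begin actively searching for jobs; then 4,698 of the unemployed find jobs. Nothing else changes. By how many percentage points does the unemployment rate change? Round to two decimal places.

The unemployment rate changes by +1.73 percentage points.

Initially, labor force = 115,460 + 6,334 = 121,794, so u = 6,334/121,794 = 5.20%.
After the first change, unemployed and labor force both rise by 7,308 → E = 115,460, U = 13,642, labor force = 129,102.
After the second change, unemployed falls and employed rises by 4,698; labor force unchanged → E = 120,158, U = 8,944, labor force = 129,102.
New unemployment rate = 8,944 / 129,102 = 6.93%.
Change = 6.93% − 5.20% = +1.73 percentage points.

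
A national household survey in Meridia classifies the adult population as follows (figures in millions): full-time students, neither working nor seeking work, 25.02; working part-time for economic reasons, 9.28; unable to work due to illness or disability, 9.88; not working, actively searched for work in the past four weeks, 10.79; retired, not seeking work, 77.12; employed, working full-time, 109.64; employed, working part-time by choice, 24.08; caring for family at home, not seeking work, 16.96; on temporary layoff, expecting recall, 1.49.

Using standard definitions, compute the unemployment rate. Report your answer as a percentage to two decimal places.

Unemployment rate ≈ 7.91%.

Employed = 9.28 + 109.64 + 24.08 = 143.00 million (anyone who worked, including part-time for economic reasons, counts as employed).
Unemployed = 10.79 + 1.49 = 12.28 million (jobless and actively searching, or on temporary layoff).
Labor force = 143.00 + 12.28 = 155.28 million.
Unemployment rate = 12.28 / 155.28 = 7.91%.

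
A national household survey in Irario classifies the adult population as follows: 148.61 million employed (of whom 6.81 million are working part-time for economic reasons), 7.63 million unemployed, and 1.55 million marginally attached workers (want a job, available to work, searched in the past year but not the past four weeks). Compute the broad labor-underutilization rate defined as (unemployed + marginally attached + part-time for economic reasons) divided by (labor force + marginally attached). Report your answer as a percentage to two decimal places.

Broad underutilization rate ≈ 10.13%.

Labor force = 148.61 + 7.63 = 156.24 million.
Numerator = 7.63 + 1.55 + 6.81 = 15.99 million.
Denominator = 156.24 + 1.55 = 157.79 million.
Broad rate = 15.99 / 157.79 = 10.13%.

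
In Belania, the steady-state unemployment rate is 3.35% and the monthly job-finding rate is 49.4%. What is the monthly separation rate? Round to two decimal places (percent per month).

From u* = s/(s+f): s = u·f/(1−u).
s = 0.0335 × 49.4 / (1 − 0.0335) = 1.6549 / 0.9665 ≈ 1.71% per month.

Separation rate ≈ 1.71% per month.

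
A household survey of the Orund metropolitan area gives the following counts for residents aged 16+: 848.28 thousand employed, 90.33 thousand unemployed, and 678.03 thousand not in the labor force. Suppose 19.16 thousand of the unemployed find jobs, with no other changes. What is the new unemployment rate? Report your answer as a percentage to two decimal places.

New unemployment rate ≈ 7.58%.

Initially, labor force = 848.28 + 90.33 = 938.61 thousand, so u = 90.33/938.61 = 9.62%.
After the change, unemployed falls and employed rises by 19.16; labor force unchanged → E = 867.44, U = 71.17, labor force = 938.61 thousand.
New unemployment rate = 71.17 / 938.61 = 7.58%.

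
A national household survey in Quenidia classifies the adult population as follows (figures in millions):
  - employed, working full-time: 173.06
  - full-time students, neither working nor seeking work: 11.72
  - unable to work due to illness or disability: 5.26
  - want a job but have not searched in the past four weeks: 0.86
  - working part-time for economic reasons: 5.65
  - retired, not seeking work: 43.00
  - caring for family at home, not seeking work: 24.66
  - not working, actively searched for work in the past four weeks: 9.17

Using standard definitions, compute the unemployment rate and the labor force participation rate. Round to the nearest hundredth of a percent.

Employed = 173.06 + 5.65 = 178.71 million (anyone who worked, including part-time for economic reasons, counts as employed).
Unemployed = 9.17 million.
Labor force = 178.71 + 9.17 = 187.88 million.
Not in labor force = 11.72 + 5.26 + 0.86 + 43.00 + 24.66 = 85.50 million (those not working and not actively searching are outside the labor force — including those who want a job but have given up searching).
Civilian working-age population = 187.88 + 85.50 = 273.38 million.
Unemployment rate = 9.17 / 187.88 = 4.88%.
Labor force participation rate = 187.88 / 273.38 = 68.72%.

Unemployment rate ≈ 4.88%; labor force participation rate ≈ 68.72%.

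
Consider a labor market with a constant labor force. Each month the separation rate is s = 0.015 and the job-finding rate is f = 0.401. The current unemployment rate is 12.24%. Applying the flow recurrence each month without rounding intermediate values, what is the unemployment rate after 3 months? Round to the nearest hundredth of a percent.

With a fixed labor force, u_{t+1} = u_t + s·(1−u_t) − f·u_t = u_t·(1−s−f) + s.
Here 1−s−f = 0.584 and s = 0.015.
u_1 = 0.122400 × 0.584 + 0.015 = 0.086482.
u_2 = 0.086482 × 0.584 + 0.015 = 0.065505.
u_3 = 0.065505 × 0.584 + 0.015 = 0.053255.

Unemployment rate after three months ≈ 5.33%.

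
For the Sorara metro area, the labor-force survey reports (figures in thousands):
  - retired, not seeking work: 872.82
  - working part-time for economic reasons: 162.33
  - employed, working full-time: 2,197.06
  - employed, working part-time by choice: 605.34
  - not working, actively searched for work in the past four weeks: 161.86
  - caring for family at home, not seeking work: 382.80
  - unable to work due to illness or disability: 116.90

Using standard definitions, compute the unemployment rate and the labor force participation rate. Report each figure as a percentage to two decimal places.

Employed = 162.33 + 2,197.06 + 605.34 = 2,964.73 thousand (anyone who worked, including part-time for economic reasons, counts as employed).
Unemployed = 161.86 thousand.
Labor force = 2,964.73 + 161.86 = 3,126.59 thousand.
Not in labor force = 872.82 + 382.80 + 116.90 = 1,372.52 thousand (those not working and not actively searching are outside the labor force).
Civilian working-age population = 3,126.59 + 1,372.52 = 4,499.11 thousand.
Unemployment rate = 161.86 / 3,126.59 = 5.18%.
Labor force participation rate = 3,126.59 / 4,499.11 = 69.49%.

Unemployment rate ≈ 5.18%; labor force participation rate ≈ 69.49%.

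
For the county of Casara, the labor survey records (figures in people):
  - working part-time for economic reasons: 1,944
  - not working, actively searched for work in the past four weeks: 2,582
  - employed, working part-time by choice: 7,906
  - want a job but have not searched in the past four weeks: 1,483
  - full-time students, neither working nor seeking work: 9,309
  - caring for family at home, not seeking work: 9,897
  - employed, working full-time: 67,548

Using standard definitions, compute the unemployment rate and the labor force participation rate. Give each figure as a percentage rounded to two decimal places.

Unemployment rate ≈ 3.23%; labor force participation rate ≈ 79.45%.

Employed = 1,944 + 7,906 + 67,548 = 77,398 (anyone who worked, including part-time for economic reasons, counts as employed).
Unemployed = 2,582.
Labor force = 77,398 + 2,582 = 79,980.
Not in labor force = 1,483 + 9,309 + 9,897 = 20,689 (those not working and not actively searching are outside the labor force — including those who want a job but have given up searching).
Civilian working-age population = 79,980 + 20,689 = 100,669.
Unemployment rate = 2,582 / 79,980 = 3.23%.
Labor force participation rate = 79,980 / 100,669 = 79.45%.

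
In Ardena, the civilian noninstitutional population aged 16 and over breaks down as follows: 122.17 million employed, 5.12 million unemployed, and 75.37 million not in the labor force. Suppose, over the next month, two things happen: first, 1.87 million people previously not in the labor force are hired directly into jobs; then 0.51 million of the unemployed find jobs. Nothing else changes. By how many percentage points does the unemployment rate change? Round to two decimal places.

The unemployment rate changes by −0.45 percentage points.

Initially, labor force = 122.17 + 5.12 = 127.29 million, so u = 5.12/127.29 = 4.02%.
After the first change, employed and labor force both rise by 1.87; unemployed unchanged → E = 124.04, U = 5.12, labor force = 129.16 million.
After the second change, unemployed falls and employed rises by 0.51; labor force unchanged → E = 124.55, U = 4.61, labor force = 129.16 million.
New unemployment rate = 4.61 / 129.16 = 3.57%.
Change = 3.57% − 4.02% = −0.45 percentage points.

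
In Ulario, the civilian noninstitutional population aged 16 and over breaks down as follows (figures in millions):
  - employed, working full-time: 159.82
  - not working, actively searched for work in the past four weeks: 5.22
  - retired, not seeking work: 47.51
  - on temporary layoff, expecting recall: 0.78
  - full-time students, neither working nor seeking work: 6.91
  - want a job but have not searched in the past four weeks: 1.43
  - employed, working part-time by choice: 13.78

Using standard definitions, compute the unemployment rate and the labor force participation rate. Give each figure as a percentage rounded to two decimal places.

Employed = 159.82 + 13.78 = 173.60 million.
Unemployed = 5.22 + 0.78 = 6.00 million (jobless and actively searching, or on temporary layoff).
Labor force = 173.60 + 6.00 = 179.60 million.
Not in labor force = 47.51 + 6.91 + 1.43 = 55.85 million (those not working and not actively searching are outside the labor force — including those who want a job but have given up searching).
Civilian working-age population = 179.60 + 55.85 = 235.45 million.
Unemployment rate = 6.00 / 179.60 = 3.34%.
Labor force participation rate = 179.60 / 235.45 = 76.28%.

Unemployment rate ≈ 3.34%; labor force participation rate ≈ 76.28%.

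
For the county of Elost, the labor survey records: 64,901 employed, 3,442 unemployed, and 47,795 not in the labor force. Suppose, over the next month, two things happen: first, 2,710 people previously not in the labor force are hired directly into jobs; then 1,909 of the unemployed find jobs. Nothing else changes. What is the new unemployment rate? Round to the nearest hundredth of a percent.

New unemployment rate ≈ 2.16%.

Initially, labor force = 64,901 + 3,442 = 68,343, so u = 3,442/68,343 = 5.04%.
After the first change, employed and labor force both rise by 2,710; unemployed unchanged → E = 67,611, U = 3,442, labor force = 71,053.
After the second change, unemployed falls and employed rises by 1,909; labor force unchanged → E = 69,520, U = 1,533, labor force = 71,053.
New unemployment rate = 1,533 / 71,053 = 2.16%.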